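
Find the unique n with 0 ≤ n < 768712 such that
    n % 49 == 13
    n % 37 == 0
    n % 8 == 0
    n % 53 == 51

The moduli are pairwise coprime; M = 49·37·8·53 = 768712.
M/49 = 15688; 15688 ≡ 8 (mod 49); 8·43 ≡ 1, so inverse 43.
M/37 = 20776; 20776 ≡ 19 (mod 37); 19·2 ≡ 1, so inverse 2.
M/8 = 96089; 96089 ≡ 1 (mod 8), inverse 1.
M/53 = 14504; 14504 ≡ 35 (mod 53); 35·50 ≡ 1, so inverse 50.
n ≡ 13·15688·43 + 0·20776·2 + 0·96089·1 + 51·14504·50 = 45754792.
45754792 mod 768712 = 400784.

400784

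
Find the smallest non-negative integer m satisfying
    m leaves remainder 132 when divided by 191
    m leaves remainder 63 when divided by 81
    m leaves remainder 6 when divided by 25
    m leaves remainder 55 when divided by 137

The moduli are pairwise coprime; N = 191·81·25·137 = 52988175.
N/191 = 277425; 277425 ≡ 93 (mod 191); 93·76 ≡ 1, so inverse 76.
N/81 = 654175; 654175 ≡ 19 (mod 81); 19·64 ≡ 1, so inverse 64.
N/25 = 2119527; 2119527 ≡ 2 (mod 25); 2·13 ≡ 1, so inverse 13.
N/137 = 386775; 386775 ≡ 24 (mod 137); 24·40 ≡ 1, so inverse 40.
m ≡ 132·277425·76 + 63·654175·64 + 6·2119527·13 + 55·386775·40 = 6436989306.
6436989306 mod 52988175 = 25420131.

25420131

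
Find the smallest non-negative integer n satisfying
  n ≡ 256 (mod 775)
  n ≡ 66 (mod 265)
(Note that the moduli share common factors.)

28156

gcd(775, 265) = 5 and 5 | (66 − 256), so the pair is consistent; merging gives n ≡ 28156 (mod 41075), where 41075 = lcm(775, 265).
The solution is unique modulo lcm(775, 265) = 41075.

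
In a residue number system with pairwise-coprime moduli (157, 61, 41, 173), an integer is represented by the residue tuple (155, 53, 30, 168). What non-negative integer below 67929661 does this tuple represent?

16216842

The moduli are pairwise coprime; N = 157·61·41·173 = 67929661.
N/157 = 432673; 432673 ≡ 138 (mod 157); 138·33 ≡ 1, so inverse 33.
N/61 = 1113601; 1113601 ≡ 46 (mod 61); 46·4 ≡ 1, so inverse 4.
N/41 = 1656821; 1656821 ≡ 11 (mod 41); 11·15 ≡ 1, so inverse 15.
N/173 = 392657; 392657 ≡ 120 (mod 173); 120·62 ≡ 1, so inverse 62.
x ≡ 155·432673·33 + 53·1113601·4 + 30·1656821·15 + 168·392657·62 = 7284690569.
7284690569 mod 67929661 = 16216842.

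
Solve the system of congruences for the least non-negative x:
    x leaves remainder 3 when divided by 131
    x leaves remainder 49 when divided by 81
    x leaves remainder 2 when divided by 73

The moduli are pairwise coprime; N = 131·81·73 = 774603.
N/131 = 5913; 5913 ≡ 18 (mod 131); 18·51 ≡ 1, so inverse 51.
N/81 = 9563; 9563 ≡ 5 (mod 81); 5·65 ≡ 1, so inverse 65.
N/73 = 10611; 10611 ≡ 26 (mod 73); 26·59 ≡ 1, so inverse 59.
x ≡ 3·5913·51 + 49·9563·65 + 2·10611·59 = 32614942.
32614942 mod 774603 = 81616.

81616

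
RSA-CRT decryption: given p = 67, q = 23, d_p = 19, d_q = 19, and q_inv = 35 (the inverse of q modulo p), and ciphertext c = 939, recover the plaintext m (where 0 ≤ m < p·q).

m₁ = c^(d_p) mod p: c ≡ 1 (mod 67), and 1^19 mod 67 = 1.
m₂ = c^(d_q) mod q: c ≡ 19 (mod 23), and 19^19 mod 23 = 14.
h = q_inv·(m₁ − m₂) mod p = 35·(1 − 14) mod 67 = 14.
m = m₂ + h·q = 14 + 14·23 = 336.

336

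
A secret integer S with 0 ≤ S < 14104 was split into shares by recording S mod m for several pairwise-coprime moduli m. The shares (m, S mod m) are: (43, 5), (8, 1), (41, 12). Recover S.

The moduli are pairwise coprime; N = 43·8·41 = 14104.
N/43 = 328; 328 ≡ 27 (mod 43); 27·8 ≡ 1, so inverse 8.
N/8 = 1763; 1763 ≡ 3 (mod 8); 3·3 ≡ 1, so inverse 3.
N/41 = 344; 344 ≡ 16 (mod 41); 16·18 ≡ 1, so inverse 18.
S ≡ 5·328·8 + 1·1763·3 + 12·344·18 = 92713.
92713 mod 14104 = 8089.

8089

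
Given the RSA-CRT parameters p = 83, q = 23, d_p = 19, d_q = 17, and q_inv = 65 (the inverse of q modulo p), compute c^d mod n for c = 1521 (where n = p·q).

m₁ = c^(d_p) mod p: c ≡ 27 (mod 83), and 27^19 mod 83 = 16.
m₂ = c^(d_q) mod q: c ≡ 3 (mod 23), and 3^17 mod 23 = 16.
h = q_inv·(m₁ − m₂) mod p = 65·(16 − 16) mod 83 = 0.
m = m₂ + h·q = 16 + 0·23 = 16.

16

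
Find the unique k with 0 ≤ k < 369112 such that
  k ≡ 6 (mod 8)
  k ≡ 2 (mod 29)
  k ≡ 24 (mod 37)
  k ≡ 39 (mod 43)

The moduli are pairwise coprime; N = 8·29·37·43 = 369112.
N/8 = 46139; 46139 ≡ 3 (mod 8); 3·3 ≡ 1, so inverse 3.
N/29 = 12728; 12728 ≡ 26 (mod 29); 26·19 ≡ 1, so inverse 19.
N/37 = 9976; 9976 ≡ 23 (mod 37); 23·29 ≡ 1, so inverse 29.
N/43 = 8584; 8584 ≡ 27 (mod 43); 27·8 ≡ 1, so inverse 8.
k ≡ 6·46139·3 + 2·12728·19 + 24·9976·29 + 39·8584·8 = 10935670.
10935670 mod 369112 = 231422.

231422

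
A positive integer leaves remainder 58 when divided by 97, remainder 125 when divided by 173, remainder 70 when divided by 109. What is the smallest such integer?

1184137

The moduli are pairwise coprime; N = 97·173·109 = 1829129.
N/97 = 18857; 18857 ≡ 39 (mod 97); 39·5 ≡ 1, so inverse 5.
N/173 = 10573; 10573 ≡ 20 (mod 173); 20·26 ≡ 1, so inverse 26.
N/109 = 16781; 16781 ≡ 104 (mod 109); 104·87 ≡ 1, so inverse 87.
m ≡ 58·18857·5 + 125·10573·26 + 70·16781·87 = 142027070.
142027070 mod 1829129 = 1184137.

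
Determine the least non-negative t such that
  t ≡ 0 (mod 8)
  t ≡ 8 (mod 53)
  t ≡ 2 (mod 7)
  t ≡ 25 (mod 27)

From t ≡ 0 (mod 8) write t = 0 + 8s. Substituting into t ≡ 8 (mod 53) gives 8s ≡ 8 (mod 53), and since 8⁻¹ ≡ 20 (mod 53), s ≡ 1. Hence t ≡ 0 + 8·1 = 8 (mod 424).
From t ≡ 8 (mod 424) write t = 8 + 424s. Substituting into t ≡ 2 (mod 7) gives 424s ≡ 1 (mod 7), and since 4⁻¹ ≡ 2 (mod 7), s ≡ 2. Hence t ≡ 8 + 424·2 = 856 (mod 2968).
From t ≡ 856 (mod 2968) write t = 856 + 2968s. Substituting into t ≡ 25 (mod 27) gives 2968s ≡ 6 (mod 27), and since 25⁻¹ ≡ 13 (mod 27), s ≡ 24. Hence t ≡ 856 + 2968·24 = 72088 (mod 80136).

72088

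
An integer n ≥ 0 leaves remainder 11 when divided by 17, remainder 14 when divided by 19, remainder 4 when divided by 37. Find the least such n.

The moduli are pairwise coprime; M = 17·19·37 = 11951.
M/17 = 703; 703 ≡ 6 (mod 17); 6·3 ≡ 1, so inverse 3.
M/19 = 629; 629 ≡ 2 (mod 19); 2·10 ≡ 1, so inverse 10.
M/37 = 323; 323 ≡ 27 (mod 37); 27·11 ≡ 1, so inverse 11.
n ≡ 11·703·3 + 14·629·10 + 4·323·11 = 125471.
125471 mod 11951 = 5961.

5961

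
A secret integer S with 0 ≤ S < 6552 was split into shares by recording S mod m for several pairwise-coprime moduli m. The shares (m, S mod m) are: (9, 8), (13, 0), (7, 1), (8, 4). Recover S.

The moduli are pairwise coprime; N = 9·13·7·8 = 6552.
N/9 = 728; 728 ≡ 8 (mod 9); 8·8 ≡ 1, so inverse 8.
N/13 = 504; 504 ≡ 10 (mod 13); 10·4 ≡ 1, so inverse 4.
N/7 = 936; 936 ≡ 5 (mod 7); 5·3 ≡ 1, so inverse 3.
N/8 = 819; 819 ≡ 3 (mod 8); 3·3 ≡ 1, so inverse 3.
S ≡ 8·728·8 + 0·504·4 + 1·936·3 + 4·819·3 = 59228.
59228 mod 6552 = 260.

260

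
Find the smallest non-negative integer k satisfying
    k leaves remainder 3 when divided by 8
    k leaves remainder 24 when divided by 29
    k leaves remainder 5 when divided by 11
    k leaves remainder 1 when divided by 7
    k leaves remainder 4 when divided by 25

From k ≡ 3 (mod 8) write k = 3 + 8t. Substituting into k ≡ 24 (mod 29) gives 8t ≡ 21 (mod 29), and since 8⁻¹ ≡ 11 (mod 29), t ≡ 28. Hence k ≡ 3 + 8·28 = 227 (mod 232).
From k ≡ 227 (mod 232) write k = 227 + 232t. Substituting into k ≡ 5 (mod 11) gives 232t ≡ 9 (mod 11), and since 1⁻¹ ≡ 1 (mod 11), t ≡ 9. Hence k ≡ 227 + 232·9 = 2315 (mod 2552).
From k ≡ 2315 (mod 2552) write k = 2315 + 2552t. Substituting into k ≡ 1 (mod 7) gives 2552t ≡ 3 (mod 7), and since 4⁻¹ ≡ 2 (mod 7), t ≡ 6. Hence k ≡ 2315 + 2552·6 = 17627 (mod 17864).
From k ≡ 17627 (mod 17864) write k = 17627 + 17864t. Substituting into k ≡ 4 (mod 25) gives 17864t ≡ 2 (mod 25), and since 14⁻¹ ≡ 9 (mod 25), t ≡ 18. Hence k ≡ 17627 + 17864·18 = 339179 (mod 446600).

339179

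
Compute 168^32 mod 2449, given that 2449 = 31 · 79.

1440

Mod 31: 168 ≡ 13; by Fermat, exponent reduces to 32 mod 30 = 2; 13^2 ≡ 14 (mod 31).
Mod 79: 168 ≡ 10; 10^32 ≡ 18 (mod 79).
Combine by CRT: x ≡ 14 (mod 31), x ≡ 18 (mod 79) ⇒ x ≡ 1440 (mod 2449).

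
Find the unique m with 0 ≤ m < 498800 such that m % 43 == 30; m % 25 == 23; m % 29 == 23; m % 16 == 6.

The moduli are pairwise coprime; N = 43·25·29·16 = 498800.
N/43 = 11600; 11600 ≡ 33 (mod 43); 33·30 ≡ 1, so inverse 30.
N/25 = 19952; 19952 ≡ 2 (mod 25); 2·13 ≡ 1, so inverse 13.
N/29 = 17200; 17200 ≡ 3 (mod 29); 3·10 ≡ 1, so inverse 10.
N/16 = 31175; 31175 ≡ 7 (mod 16); 7·7 ≡ 1, so inverse 7.
m ≡ 30·11600·30 + 23·19952·13 + 23·17200·10 + 6·31175·7 = 21670998.
21670998 mod 498800 = 222598.

222598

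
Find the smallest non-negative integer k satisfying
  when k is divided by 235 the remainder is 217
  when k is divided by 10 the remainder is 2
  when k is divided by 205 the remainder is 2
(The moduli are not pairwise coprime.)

6562

gcd(235, 10) = 5 and 5 | (2 − 217), so the pair is consistent; merging gives k ≡ 452 (mod 470), where 470 = lcm(235, 10).
gcd(470, 205) = 5 and 5 | (2 − 452), so the pair is consistent; merging gives k ≡ 6562 (mod 19270), where 19270 = lcm(470, 205).
The solution is unique modulo lcm(235, 10, 205) = 19270.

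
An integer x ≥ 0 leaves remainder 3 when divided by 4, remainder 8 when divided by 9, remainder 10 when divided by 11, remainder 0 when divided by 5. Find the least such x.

395

From x ≡ 3 (mod 4) write x = 3 + 4t. Substituting into x ≡ 8 (mod 9) gives 4t ≡ 5 (mod 9), and since 4⁻¹ ≡ 7 (mod 9), t ≡ 8. Hence x ≡ 3 + 4·8 = 35 (mod 36).
From x ≡ 35 (mod 36) write x = 35 + 36t. Substituting into x ≡ 10 (mod 11) gives 36t ≡ 8 (mod 11), and since 3⁻¹ ≡ 4 (mod 11), t ≡ 10. Hence x ≡ 35 + 36·10 = 395 (mod 396).
From x ≡ 395 (mod 396) write x = 395 + 396t. Substituting into x ≡ 0 (mod 5) gives 396t ≡ 0 (mod 5), and since 1⁻¹ ≡ 1 (mod 5), t ≡ 0. Hence x ≡ 395 + 396·0 = 395 (mod 1980).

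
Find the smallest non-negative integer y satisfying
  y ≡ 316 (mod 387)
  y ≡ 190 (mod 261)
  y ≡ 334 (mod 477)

336619

Combine the congruences pairwise.
gcd(387, 261) = 9 and 9 | (190 − 316), so the pair is consistent; merging gives y ≡ 11152 (mod 11223), where 11223 = lcm(387, 261).
gcd(11223, 477) = 9 and 9 | (334 − 11152), so the pair is consistent; merging gives y ≡ 336619 (mod 594819), where 594819 = lcm(11223, 477).
The solution is unique modulo lcm(387, 261, 477) = 594819.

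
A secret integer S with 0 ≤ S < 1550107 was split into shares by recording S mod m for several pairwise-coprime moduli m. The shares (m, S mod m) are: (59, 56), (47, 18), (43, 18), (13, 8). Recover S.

The moduli are pairwise coprime; N = 59·47·43·13 = 1550107.
N/59 = 26273; 26273 ≡ 18 (mod 59); 18·23 ≡ 1, so inverse 23.
N/47 = 32981; 32981 ≡ 34 (mod 47); 34·18 ≡ 1, so inverse 18.
N/43 = 36049; 36049 ≡ 15 (mod 43); 15·23 ≡ 1, so inverse 23.
N/13 = 119239; 119239 ≡ 3 (mod 13); 3·9 ≡ 1, so inverse 9.
S ≡ 56·26273·23 + 18·32981·18 + 18·36049·23 + 8·119239·9 = 68034962.
68034962 mod 1550107 = 1380361.

1380361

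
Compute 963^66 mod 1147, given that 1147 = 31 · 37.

Mod 31: 963 ≡ 2; by Fermat, exponent reduces to 66 mod 30 = 6; 2^6 ≡ 2 (mod 31).
Mod 37: 963 ≡ 1; by Fermat, exponent reduces to 66 mod 36 = 30; 1^30 ≡ 1 (mod 37).
Combine by CRT: x ≡ 2 (mod 31), x ≡ 1 (mod 37) ⇒ x ≡ 963 (mod 1147).

963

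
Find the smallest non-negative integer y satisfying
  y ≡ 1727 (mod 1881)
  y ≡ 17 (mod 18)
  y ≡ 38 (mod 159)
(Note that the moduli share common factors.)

gcd(1881, 18) = 9 and 9 | (17 − 1727), so the pair is consistent; merging gives y ≡ 1727 (mod 3762), where 3762 = lcm(1881, 18).
gcd(3762, 159) = 3 and 3 | (38 − 1727), so the pair is consistent; merging gives y ≡ 174779 (mod 199386), where 199386 = lcm(3762, 159).
The solution is unique modulo lcm(1881, 18, 159) = 199386.

174779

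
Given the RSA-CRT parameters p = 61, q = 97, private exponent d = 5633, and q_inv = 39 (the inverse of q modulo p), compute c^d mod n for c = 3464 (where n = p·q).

5016

d_p = d mod (p−1) = 5633 mod 60 = 53; d_q = d mod (q−1) = 65.
m₁ = c^(d_p) mod p: c ≡ 48 (mod 61), and 48^53 mod 61 = 14.
m₂ = c^(d_q) mod q: c ≡ 69 (mod 97), and 69^65 mod 97 = 69.
h = q_inv·(m₁ − m₂) mod p = 39·(14 − 69) mod 61 = 51.
m = m₂ + h·q = 69 + 51·97 = 5016.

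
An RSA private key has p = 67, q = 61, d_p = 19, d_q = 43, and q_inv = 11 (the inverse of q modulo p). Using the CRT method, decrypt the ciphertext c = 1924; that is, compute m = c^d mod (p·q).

1167

m₁ = c^(d_p) mod p: c ≡ 48 (mod 67), and 48^19 mod 67 = 28.
m₂ = c^(d_q) mod q: c ≡ 33 (mod 61), and 33^43 mod 61 = 8.
h = q_inv·(m₁ − m₂) mod p = 11·(28 − 8) mod 67 = 19.
m = m₂ + h·q = 8 + 19·61 = 1167.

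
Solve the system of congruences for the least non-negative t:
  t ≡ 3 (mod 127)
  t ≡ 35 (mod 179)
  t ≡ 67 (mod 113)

2374649

The moduli are pairwise coprime; N = 127·179·113 = 2568829.
N/127 = 20227; 20227 ≡ 34 (mod 127); 34·71 ≡ 1, so inverse 71.
N/179 = 14351; 14351 ≡ 31 (mod 179); 31·52 ≡ 1, so inverse 52.
N/113 = 22733; 22733 ≡ 20 (mod 113); 20·17 ≡ 1, so inverse 17.
t ≡ 3·20227·71 + 35·14351·52 + 67·22733·17 = 56320058.
56320058 mod 2568829 = 2374649.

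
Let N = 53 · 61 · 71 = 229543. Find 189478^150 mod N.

220272

Mod 53: 189478 ≡ 3; by Fermat, exponent reduces to 150 mod 52 = 46; 3^46 ≡ 4 (mod 53).
Mod 61: 189478 ≡ 12; by Fermat, exponent reduces to 150 mod 60 = 30; 12^30 ≡ 1 (mod 61).
Mod 71: 189478 ≡ 50; by Fermat, exponent reduces to 150 mod 70 = 10; 50^10 ≡ 30 (mod 71).
Combine by CRT: x ≡ 4 (mod 53), x ≡ 1 (mod 61), x ≡ 30 (mod 71) ⇒ x ≡ 220272 (mod 229543).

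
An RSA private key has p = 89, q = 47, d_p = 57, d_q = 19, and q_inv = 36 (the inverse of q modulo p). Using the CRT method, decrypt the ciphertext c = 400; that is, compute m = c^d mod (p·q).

1802

m₁ = c^(d_p) mod p: c ≡ 44 (mod 89), and 44^57 mod 89 = 22.
m₂ = c^(d_q) mod q: c ≡ 24 (mod 47), and 24^19 mod 47 = 16.
h = q_inv·(m₁ − m₂) mod p = 36·(22 − 16) mod 89 = 38.
m = m₂ + h·q = 16 + 38·47 = 1802.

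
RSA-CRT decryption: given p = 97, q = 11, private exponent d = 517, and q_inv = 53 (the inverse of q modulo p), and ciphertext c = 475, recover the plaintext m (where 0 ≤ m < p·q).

d_p = d mod (p−1) = 517 mod 96 = 37; d_q = d mod (q−1) = 7.
m₁ = c^(d_p) mod p: c ≡ 87 (mod 97), and 87^37 mod 97 = 39.
m₂ = c^(d_q) mod q: c ≡ 2 (mod 11), and 2^7 mod 11 = 7.
h = q_inv·(m₁ − m₂) mod p = 53·(39 − 7) mod 97 = 47.
m = m₂ + h·q = 7 + 47·11 = 524.

524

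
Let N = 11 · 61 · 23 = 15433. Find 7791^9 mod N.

1456

Mod 11: 7791 ≡ 3; 3^9 ≡ 4 (mod 11).
Mod 61: 7791 ≡ 44; 44^9 ≡ 53 (mod 61).
Mod 23: 7791 ≡ 17; 17^9 ≡ 7 (mod 23).
Combine by CRT: x ≡ 4 (mod 11), x ≡ 53 (mod 61), x ≡ 7 (mod 23) ⇒ x ≡ 1456 (mod 15433).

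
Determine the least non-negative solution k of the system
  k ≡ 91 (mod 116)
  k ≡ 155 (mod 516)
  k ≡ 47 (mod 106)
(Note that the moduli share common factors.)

539375

Combine the congruences pairwise.
gcd(116, 516) = 4 and 4 | (155 − 91), so the pair is consistent; merging gives k ≡ 671 (mod 14964), where 14964 = lcm(116, 516).
gcd(14964, 106) = 2 and 2 | (47 − 671), so the pair is consistent; merging gives k ≡ 539375 (mod 793092), where 793092 = lcm(14964, 106).
The solution is unique modulo lcm(116, 516, 106) = 793092.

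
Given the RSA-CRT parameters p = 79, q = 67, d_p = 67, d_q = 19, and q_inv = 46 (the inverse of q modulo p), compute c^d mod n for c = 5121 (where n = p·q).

1302

m₁ = c^(d_p) mod p: c ≡ 65 (mod 79), and 65^67 mod 79 = 38.
m₂ = c^(d_q) mod q: c ≡ 29 (mod 67), and 29^19 mod 67 = 29.
h = q_inv·(m₁ − m₂) mod p = 46·(38 − 29) mod 79 = 19.
m = m₂ + h·q = 29 + 19·67 = 1302.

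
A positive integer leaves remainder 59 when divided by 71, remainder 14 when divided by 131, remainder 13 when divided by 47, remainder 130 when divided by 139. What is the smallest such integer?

27593854

The moduli are pairwise coprime; N = 71·131·47·139 = 60763433.
N/71 = 855823; 855823 ≡ 60 (mod 71); 60·58 ≡ 1, so inverse 58.
N/131 = 463843; 463843 ≡ 103 (mod 131); 103·14 ≡ 1, so inverse 14.
N/47 = 1292839; 1292839 ≡ 10 (mod 47); 10·33 ≡ 1, so inverse 33.
N/139 = 437147; 437147 ≡ 131 (mod 139); 131·52 ≡ 1, so inverse 52.
a ≡ 59·855823·58 + 14·463843·14 + 13·1292839·33 + 130·437147·52 = 6529281185.
6529281185 mod 60763433 = 27593854.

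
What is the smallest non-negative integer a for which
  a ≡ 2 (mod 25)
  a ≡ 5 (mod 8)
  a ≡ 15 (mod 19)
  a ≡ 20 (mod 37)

The moduli are pairwise coprime; N = 25·8·19·37 = 140600.
N/25 = 5624; 5624 ≡ 24 (mod 25); 24·24 ≡ 1, so inverse 24.
N/8 = 17575; 17575 ≡ 7 (mod 8); 7·7 ≡ 1, so inverse 7.
N/19 = 7400; 7400 ≡ 9 (mod 19); 9·17 ≡ 1, so inverse 17.
N/37 = 3800; 3800 ≡ 26 (mod 37); 26·10 ≡ 1, so inverse 10.
a ≡ 2·5624·24 + 5·17575·7 + 15·7400·17 + 20·3800·10 = 3532077.
3532077 mod 140600 = 17077.

17077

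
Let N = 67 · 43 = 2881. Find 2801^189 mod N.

Mod 67: 2801 ≡ 54; by Fermat, exponent reduces to 189 mod 66 = 57; 54^57 ≡ 22 (mod 67).
Mod 43: 2801 ≡ 6; by Fermat, exponent reduces to 189 mod 42 = 21; 6^21 ≡ 1 (mod 43).
Combine by CRT: x ≡ 22 (mod 67), x ≡ 1 (mod 43) ⇒ x ≡ 1764 (mod 2881).

1764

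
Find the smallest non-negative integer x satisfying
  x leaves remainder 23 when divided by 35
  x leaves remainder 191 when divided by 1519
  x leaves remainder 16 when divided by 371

Combine the congruences pairwise.
gcd(35, 1519) = 7 and 7 | (191 − 23), so the pair is consistent; merging gives x ≡ 4748 (mod 7595), where 7595 = lcm(35, 1519).
gcd(7595, 371) = 7 and 7 | (16 − 4748), so the pair is consistent; merging gives x ≡ 73103 (mod 402535), where 402535 = lcm(7595, 371).
The solution is unique modulo lcm(35, 1519, 371) = 402535.

73103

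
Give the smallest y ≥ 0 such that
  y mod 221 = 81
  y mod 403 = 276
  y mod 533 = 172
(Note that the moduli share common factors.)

235225

Combine the congruences pairwise.
gcd(221, 403) = 13 and 13 | (276 − 81), so the pair is consistent; merging gives y ≡ 2291 (mod 6851), where 6851 = lcm(221, 403).
gcd(6851, 533) = 13 and 13 | (172 − 2291), so the pair is consistent; merging gives y ≡ 235225 (mod 280891), where 280891 = lcm(6851, 533).
The solution is unique modulo lcm(221, 403, 533) = 280891.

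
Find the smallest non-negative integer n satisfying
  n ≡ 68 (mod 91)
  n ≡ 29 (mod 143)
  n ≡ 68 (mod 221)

10897

Combine the congruences pairwise.
gcd(91, 143) = 13 and 13 | (29 − 68), so the pair is consistent; merging gives n ≡ 887 (mod 1001), where 1001 = lcm(91, 143).
gcd(1001, 221) = 13 and 13 | (68 − 887), so the pair is consistent; merging gives n ≡ 10897 (mod 17017), where 17017 = lcm(1001, 221).
The solution is unique modulo lcm(91, 143, 221) = 17017.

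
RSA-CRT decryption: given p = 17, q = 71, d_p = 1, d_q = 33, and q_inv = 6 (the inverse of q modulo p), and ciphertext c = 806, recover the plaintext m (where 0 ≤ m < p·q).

857

m₁ = c^(d_p) mod p: c ≡ 7 (mod 17), and 7^1 mod 17 = 7.
m₂ = c^(d_q) mod q: c ≡ 25 (mod 71), and 25^33 mod 71 = 5.
h = q_inv·(m₁ − m₂) mod p = 6·(7 − 5) mod 17 = 12.
m = m₂ + h·q = 5 + 12·71 = 857.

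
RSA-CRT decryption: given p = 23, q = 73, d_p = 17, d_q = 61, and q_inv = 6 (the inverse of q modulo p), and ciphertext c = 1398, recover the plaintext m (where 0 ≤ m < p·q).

m₁ = c^(d_p) mod p: c ≡ 18 (mod 23), and 18^17 mod 23 = 8.
m₂ = c^(d_q) mod q: c ≡ 11 (mod 73), and 11^61 mod 73 = 58.
h = q_inv·(m₁ − m₂) mod p = 6·(8 − 58) mod 23 = 22.
m = m₂ + h·q = 58 + 22·73 = 1664.

1664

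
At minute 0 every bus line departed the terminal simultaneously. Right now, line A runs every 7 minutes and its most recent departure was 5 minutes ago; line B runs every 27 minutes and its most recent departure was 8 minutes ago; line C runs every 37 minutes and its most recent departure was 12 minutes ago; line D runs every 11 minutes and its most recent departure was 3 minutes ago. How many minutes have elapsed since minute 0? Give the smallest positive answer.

From t ≡ 5 (mod 7) write t = 5 + 7s. Substituting into t ≡ 8 (mod 27) gives 7s ≡ 3 (mod 27), and since 7⁻¹ ≡ 4 (mod 27), s ≡ 12. Hence t ≡ 5 + 7·12 = 89 (mod 189).
From t ≡ 89 (mod 189) write t = 89 + 189s. Substituting into t ≡ 12 (mod 37) gives 189s ≡ 34 (mod 37), and since 4⁻¹ ≡ 28 (mod 37), s ≡ 27. Hence t ≡ 89 + 189·27 = 5192 (mod 6993).
From t ≡ 5192 (mod 6993) write t = 5192 + 6993s. Substituting into t ≡ 3 (mod 11) gives 6993s ≡ 3 (mod 11), and since 8⁻¹ ≡ 7 (mod 11), s ≡ 10. Hence t ≡ 5192 + 6993·10 = 75122 (mod 76923).

75122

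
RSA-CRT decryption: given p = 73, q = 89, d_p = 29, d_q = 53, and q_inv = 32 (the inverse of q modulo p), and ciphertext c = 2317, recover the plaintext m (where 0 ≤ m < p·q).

m₁ = c^(d_p) mod p: c ≡ 54 (mod 73), and 54^29 mod 73 = 35.
m₂ = c^(d_q) mod q: c ≡ 3 (mod 89), and 3^53 mod 89 = 75.
h = q_inv·(m₁ − m₂) mod p = 32·(35 − 75) mod 73 = 34.
m = m₂ + h·q = 75 + 34·89 = 3101.

3101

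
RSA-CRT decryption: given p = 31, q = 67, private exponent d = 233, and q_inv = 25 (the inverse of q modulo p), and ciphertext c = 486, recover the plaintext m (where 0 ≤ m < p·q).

d_p = d mod (p−1) = 233 mod 30 = 23; d_q = d mod (q−1) = 35.
m₁ = c^(d_p) mod p: c ≡ 21 (mod 31), and 21^23 mod 31 = 17.
m₂ = c^(d_q) mod q: c ≡ 17 (mod 67), and 17^35 mod 67 = 21.
h = q_inv·(m₁ − m₂) mod p = 25·(17 − 21) mod 31 = 24.
m = m₂ + h·q = 21 + 24·67 = 1629.

1629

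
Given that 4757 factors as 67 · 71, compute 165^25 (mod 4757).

Mod 67: 165 ≡ 31; 31^25 ≡ 41 (mod 67).
Mod 71: 165 ≡ 23; 23^25 ≡ 41 (mod 71).
Combine by CRT: x ≡ 41 (mod 67), x ≡ 41 (mod 71) ⇒ x ≡ 41 (mod 4757).

41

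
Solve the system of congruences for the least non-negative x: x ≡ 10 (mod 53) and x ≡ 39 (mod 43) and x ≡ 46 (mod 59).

99756

From x ≡ 10 (mod 53) write x = 10 + 53t. Substituting into x ≡ 39 (mod 43) gives 53t ≡ 29 (mod 43), and since 10⁻¹ ≡ 13 (mod 43), t ≡ 33. Hence x ≡ 10 + 53·33 = 1759 (mod 2279).
From x ≡ 1759 (mod 2279) write x = 1759 + 2279t. Substituting into x ≡ 46 (mod 59) gives 2279t ≡ 57 (mod 59), and since 37⁻¹ ≡ 8 (mod 59), t ≡ 43. Hence x ≡ 1759 + 2279·43 = 99756 (mod 134461).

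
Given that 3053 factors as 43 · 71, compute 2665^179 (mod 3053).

2493

Mod 43: 2665 ≡ 42; by Fermat, exponent reduces to 179 mod 42 = 11; 42^11 ≡ 42 (mod 43).
Mod 71: 2665 ≡ 38; by Fermat, exponent reduces to 179 mod 70 = 39; 38^39 ≡ 8 (mod 71).
Combine by CRT: x ≡ 42 (mod 43), x ≡ 8 (mod 71) ⇒ x ≡ 2493 (mod 3053).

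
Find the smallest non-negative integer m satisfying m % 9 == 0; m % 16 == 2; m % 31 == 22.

3618

From m ≡ 0 (mod 9) write m = 0 + 9t. Substituting into m ≡ 2 (mod 16) gives 9t ≡ 2 (mod 16), and since 9⁻¹ ≡ 9 (mod 16), t ≡ 2. Hence m ≡ 0 + 9·2 = 18 (mod 144).
From m ≡ 18 (mod 144) write m = 18 + 144t. Substituting into m ≡ 22 (mod 31) gives 144t ≡ 4 (mod 31), and since 20⁻¹ ≡ 14 (mod 31), t ≡ 25. Hence m ≡ 18 + 144·25 = 3618 (mod 4464).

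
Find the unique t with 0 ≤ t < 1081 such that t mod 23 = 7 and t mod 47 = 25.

Combine the congruences pairwise.
From t ≡ 7 (mod 23) write t = 7 + 23s. Substituting into t ≡ 25 (mod 47) gives 23s ≡ 18 (mod 47), and since 23⁻¹ ≡ 45 (mod 47), s ≡ 11. Hence t ≡ 7 + 23·11 = 260 (mod 1081).

260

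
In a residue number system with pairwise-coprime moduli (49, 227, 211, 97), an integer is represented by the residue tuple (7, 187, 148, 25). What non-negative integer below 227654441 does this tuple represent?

The moduli are pairwise coprime; N = 49·227·211·97 = 227654441.
N/49 = 4646009; 4646009 ≡ 25 (mod 49); 25·2 ≡ 1, so inverse 2.
N/227 = 1002883; 1002883 ≡ 224 (mod 227); 224·151 ≡ 1, so inverse 151.
N/211 = 1078931; 1078931 ≡ 88 (mod 211); 88·12 ≡ 1, so inverse 12.
N/97 = 2346953; 2346953 ≡ 38 (mod 97); 38·23 ≡ 1, so inverse 23.
x ≡ 7·4646009·2 + 187·1002883·151 + 148·1078931·12 + 25·2346953·23 = 31649130828.
31649130828 mod 227654441 = 5163529.

5163529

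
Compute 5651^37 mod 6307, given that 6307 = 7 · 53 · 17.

Mod 7: 5651 ≡ 2; by Fermat, exponent reduces to 37 mod 6 = 1; 2^1 ≡ 2 (mod 7).
Mod 53: 5651 ≡ 33; 33^37 ≡ 12 (mod 53).
Mod 17: 5651 ≡ 7; by Fermat, exponent reduces to 37 mod 16 = 5; 7^5 ≡ 11 (mod 17).
Combine by CRT: x ≡ 2 (mod 7), x ≡ 12 (mod 53), x ≡ 11 (mod 17) ⇒ x ≡ 436 (mod 6307).

436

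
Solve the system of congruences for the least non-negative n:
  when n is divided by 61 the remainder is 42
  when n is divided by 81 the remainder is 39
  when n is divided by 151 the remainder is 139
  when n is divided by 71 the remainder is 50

17292810

The moduli are pairwise coprime; M = 61·81·151·71 = 52972461.
M/61 = 868401; 868401 ≡ 5 (mod 61); 5·49 ≡ 1, so inverse 49.
M/81 = 653981; 653981 ≡ 68 (mod 81); 68·56 ≡ 1, so inverse 56.
M/151 = 350811; 350811 ≡ 38 (mod 151); 38·4 ≡ 1, so inverse 4.
M/71 = 746091; 746091 ≡ 23 (mod 71); 23·34 ≡ 1, so inverse 34.
n ≡ 42·868401·49 + 39·653981·56 + 139·350811·4 + 50·746091·34 = 4678869378.
4678869378 mod 52972461 = 17292810.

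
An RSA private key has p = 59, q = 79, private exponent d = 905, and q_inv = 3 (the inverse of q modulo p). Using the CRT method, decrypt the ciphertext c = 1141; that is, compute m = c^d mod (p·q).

d_p = d mod (p−1) = 905 mod 58 = 35; d_q = d mod (q−1) = 47.
m₁ = c^(d_p) mod p: c ≡ 20 (mod 59), and 20^35 mod 59 = 45.
m₂ = c^(d_q) mod q: c ≡ 35 (mod 79), and 35^47 mod 79 = 74.
h = q_inv·(m₁ − m₂) mod p = 3·(45 − 74) mod 59 = 31.
m = m₂ + h·q = 74 + 31·79 = 2523.

2523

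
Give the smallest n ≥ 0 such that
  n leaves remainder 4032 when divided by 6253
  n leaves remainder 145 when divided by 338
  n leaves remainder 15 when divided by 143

gcd(6253, 338) = 169 and 169 | (145 − 4032), so the pair is consistent; merging gives n ≡ 10285 (mod 12506), where 12506 = lcm(6253, 338).
gcd(12506, 143) = 13 and 13 | (15 − 10285), so the pair is consistent; merging gives n ≡ 97827 (mod 137566), where 137566 = lcm(12506, 143).
The solution is unique modulo lcm(6253, 338, 143) = 137566.

97827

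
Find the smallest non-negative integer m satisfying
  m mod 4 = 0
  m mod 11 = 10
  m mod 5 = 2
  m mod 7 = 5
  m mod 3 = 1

The moduli are pairwise coprime; N = 4·11·5·7·3 = 4620.
N/4 = 1155; 1155 ≡ 3 (mod 4); 3·3 ≡ 1, so inverse 3.
N/11 = 420; 420 ≡ 2 (mod 11); 2·6 ≡ 1, so inverse 6.
N/5 = 924; 924 ≡ 4 (mod 5); 4·4 ≡ 1, so inverse 4.
N/7 = 660; 660 ≡ 2 (mod 7); 2·4 ≡ 1, so inverse 4.
N/3 = 1540; 1540 ≡ 1 (mod 3), inverse 1.
m ≡ 0·1155·3 + 10·420·6 + 2·924·4 + 5·660·4 + 1·1540·1 = 47332.
47332 mod 4620 = 1132.

1132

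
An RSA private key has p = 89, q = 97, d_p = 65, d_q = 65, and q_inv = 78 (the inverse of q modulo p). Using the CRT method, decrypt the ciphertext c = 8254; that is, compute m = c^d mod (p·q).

6038

m₁ = c^(d_p) mod p: c ≡ 66 (mod 89), and 66^65 mod 89 = 75.
m₂ = c^(d_q) mod q: c ≡ 9 (mod 97), and 9^65 mod 97 = 24.
h = q_inv·(m₁ − m₂) mod p = 78·(75 − 24) mod 89 = 62.
m = m₂ + h·q = 24 + 62·97 = 6038.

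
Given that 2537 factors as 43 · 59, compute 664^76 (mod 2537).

Mod 43: 664 ≡ 19; by Fermat, exponent reduces to 76 mod 42 = 34; 19^34 ≡ 23 (mod 43).
Mod 59: 664 ≡ 15; by Fermat, exponent reduces to 76 mod 58 = 18; 15^18 ≡ 53 (mod 59).
Combine by CRT: x ≡ 23 (mod 43), x ≡ 53 (mod 59) ⇒ x ≡ 1528 (mod 2537).

1528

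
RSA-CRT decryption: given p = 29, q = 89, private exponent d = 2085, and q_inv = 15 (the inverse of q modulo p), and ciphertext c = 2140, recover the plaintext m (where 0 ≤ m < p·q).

981

d_p = d mod (p−1) = 2085 mod 28 = 13; d_q = d mod (q−1) = 61.
m₁ = c^(d_p) mod p: c ≡ 23 (mod 29), and 23^13 mod 29 = 24.
m₂ = c^(d_q) mod q: c ≡ 4 (mod 89), and 4^61 mod 89 = 2.
h = q_inv·(m₁ − m₂) mod p = 15·(24 − 2) mod 29 = 11.
m = m₂ + h·q = 2 + 11·89 = 981.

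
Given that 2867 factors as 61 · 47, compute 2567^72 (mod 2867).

1179

Mod 61: 2567 ≡ 5; by Fermat, exponent reduces to 72 mod 60 = 12; 5^12 ≡ 20 (mod 61).
Mod 47: 2567 ≡ 29; by Fermat, exponent reduces to 72 mod 46 = 26; 29^26 ≡ 4 (mod 47).
Combine by CRT: x ≡ 20 (mod 61), x ≡ 4 (mod 47) ⇒ x ≡ 1179 (mod 2867).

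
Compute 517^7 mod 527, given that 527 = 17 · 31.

352

Mod 17: 517 ≡ 7; 7^7 ≡ 12 (mod 17).
Mod 31: 517 ≡ 21; 21^7 ≡ 11 (mod 31).
Combine by CRT: x ≡ 12 (mod 17), x ≡ 11 (mod 31) ⇒ x ≡ 352 (mod 527).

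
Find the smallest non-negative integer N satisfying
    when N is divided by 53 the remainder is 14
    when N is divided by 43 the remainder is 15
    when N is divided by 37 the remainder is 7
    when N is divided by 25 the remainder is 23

The moduli are pairwise coprime; M = 53·43·37·25 = 2108075.
M/53 = 39775; 39775 ≡ 25 (mod 53); 25·17 ≡ 1, so inverse 17.
M/43 = 49025; 49025 ≡ 5 (mod 43); 5·26 ≡ 1, so inverse 26.
M/37 = 56975; 56975 ≡ 32 (mod 37); 32·22 ≡ 1, so inverse 22.
M/25 = 84323; 84323 ≡ 23 (mod 25); 23·12 ≡ 1, so inverse 12.
N ≡ 14·39775·17 + 15·49025·26 + 7·56975·22 + 23·84323·12 = 60633498.
60633498 mod 2108075 = 1607398.

1607398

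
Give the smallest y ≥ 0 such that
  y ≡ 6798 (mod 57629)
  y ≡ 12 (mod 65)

64427

gcd(57629, 65) = 13 and 13 | (12 − 6798), so the pair is consistent; merging gives y ≡ 64427 (mod 288145), where 288145 = lcm(57629, 65).
The solution is unique modulo lcm(57629, 65) = 288145.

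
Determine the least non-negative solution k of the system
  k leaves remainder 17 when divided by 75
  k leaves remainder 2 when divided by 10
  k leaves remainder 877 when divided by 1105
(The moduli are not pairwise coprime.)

Combine the congruences pairwise.
gcd(75, 10) = 5 and 5 | (2 − 17), so the pair is consistent; merging gives k ≡ 92 (mod 150), where 150 = lcm(75, 10).
gcd(150, 1105) = 5 and 5 | (877 − 92), so the pair is consistent; merging gives k ≡ 15242 (mod 33150), where 33150 = lcm(150, 1105).
The solution is unique modulo lcm(75, 10, 1105) = 33150.

15242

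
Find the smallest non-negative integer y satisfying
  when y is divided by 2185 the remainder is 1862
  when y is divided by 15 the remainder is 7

6232

Combine the congruences pairwise.
gcd(2185, 15) = 5 and 5 | (7 − 1862), so the pair is consistent; merging gives y ≡ 6232 (mod 6555), where 6555 = lcm(2185, 15).
The solution is unique modulo lcm(2185, 15) = 6555.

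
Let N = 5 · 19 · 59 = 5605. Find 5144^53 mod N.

Mod 5: 5144 ≡ 4; by Fermat, exponent reduces to 53 mod 4 = 1; 4^1 ≡ 4 (mod 5).
Mod 19: 5144 ≡ 14; by Fermat, exponent reduces to 53 mod 18 = 17; 14^17 ≡ 15 (mod 19).
Mod 59: 5144 ≡ 11; 11^53 ≡ 31 (mod 59).
Combine by CRT: x ≡ 4 (mod 5), x ≡ 15 (mod 19), x ≡ 31 (mod 59) ⇒ x ≡ 5164 (mod 5605).

5164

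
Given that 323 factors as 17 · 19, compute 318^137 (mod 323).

Mod 17: 318 ≡ 12; by Fermat, exponent reduces to 137 mod 16 = 9; 12^9 ≡ 5 (mod 17).
Mod 19: 318 ≡ 14; by Fermat, exponent reduces to 137 mod 18 = 11; 14^11 ≡ 13 (mod 19).
Combine by CRT: x ≡ 5 (mod 17), x ≡ 13 (mod 19) ⇒ x ≡ 260 (mod 323).

260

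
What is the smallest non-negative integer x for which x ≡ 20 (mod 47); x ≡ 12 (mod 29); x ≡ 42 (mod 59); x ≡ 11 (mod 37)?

The moduli are pairwise coprime; N = 47·29·59·37 = 2975429.
N/47 = 63307; 63307 ≡ 45 (mod 47); 45·23 ≡ 1, so inverse 23.
N/29 = 102601; 102601 ≡ 28 (mod 29); 28·28 ≡ 1, so inverse 28.
N/59 = 50431; 50431 ≡ 45 (mod 59); 45·21 ≡ 1, so inverse 21.
N/37 = 80417; 80417 ≡ 16 (mod 37); 16·7 ≡ 1, so inverse 7.
x ≡ 20·63307·23 + 12·102601·28 + 42·50431·21 + 11·80417·7 = 114267407.
114267407 mod 2975429 = 1201105.

1201105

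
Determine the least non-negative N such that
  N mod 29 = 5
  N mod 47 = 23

1339

From N ≡ 5 (mod 29) write N = 5 + 29t. Substituting into N ≡ 23 (mod 47) gives 29t ≡ 18 (mod 47), and since 29⁻¹ ≡ 13 (mod 47), t ≡ 46. Hence N ≡ 5 + 29·46 = 1339 (mod 1363).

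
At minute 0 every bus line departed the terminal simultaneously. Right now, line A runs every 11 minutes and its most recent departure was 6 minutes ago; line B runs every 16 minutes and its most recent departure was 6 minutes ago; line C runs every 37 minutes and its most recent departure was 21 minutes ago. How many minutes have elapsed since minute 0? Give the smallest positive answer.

4054

The moduli are pairwise coprime; N = 11·16·37 = 6512.
N/11 = 592; 592 ≡ 9 (mod 11); 9·5 ≡ 1, so inverse 5.
N/16 = 407; 407 ≡ 7 (mod 16); 7·7 ≡ 1, so inverse 7.
N/37 = 176; 176 ≡ 28 (mod 37); 28·4 ≡ 1, so inverse 4.
t ≡ 6·592·5 + 6·407·7 + 21·176·4 = 49638.
49638 mod 6512 = 4054.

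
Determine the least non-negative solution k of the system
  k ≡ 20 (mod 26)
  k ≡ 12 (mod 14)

gcd(26, 14) = 2 and 2 | (12 − 20), so the pair is consistent; merging gives k ≡ 124 (mod 182), where 182 = lcm(26, 14).
The solution is unique modulo lcm(26, 14) = 182.

124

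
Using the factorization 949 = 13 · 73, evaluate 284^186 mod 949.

220

Mod 13: 284 ≡ 11; by Fermat, exponent reduces to 186 mod 12 = 6; 11^6 ≡ 12 (mod 13).
Mod 73: 284 ≡ 65; by Fermat, exponent reduces to 186 mod 72 = 42; 65^42 ≡ 1 (mod 73).
Combine by CRT: x ≡ 12 (mod 13), x ≡ 1 (mod 73) ⇒ x ≡ 220 (mod 949).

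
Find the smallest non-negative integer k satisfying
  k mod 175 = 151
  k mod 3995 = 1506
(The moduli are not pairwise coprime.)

gcd(175, 3995) = 5 and 5 | (1506 − 151), so the pair is consistent; merging gives k ≡ 65426 (mod 139825), where 139825 = lcm(175, 3995).
The solution is unique modulo lcm(175, 3995) = 139825.

65426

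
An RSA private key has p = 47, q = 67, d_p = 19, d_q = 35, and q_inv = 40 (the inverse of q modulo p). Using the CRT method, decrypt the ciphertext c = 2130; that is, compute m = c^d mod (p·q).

2953

m₁ = c^(d_p) mod p: c ≡ 15 (mod 47), and 15^19 mod 47 = 39.
m₂ = c^(d_q) mod q: c ≡ 53 (mod 67), and 53^35 mod 67 = 5.
h = q_inv·(m₁ − m₂) mod p = 40·(39 − 5) mod 47 = 44.
m = m₂ + h·q = 5 + 44·67 = 2953.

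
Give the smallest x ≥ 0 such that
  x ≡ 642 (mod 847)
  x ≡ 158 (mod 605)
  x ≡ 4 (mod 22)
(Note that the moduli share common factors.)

7418

gcd(847, 605) = 121 and 121 | (158 − 642), so the pair is consistent; merging gives x ≡ 3183 (mod 4235), where 4235 = lcm(847, 605).
gcd(4235, 22) = 11 and 11 | (4 − 3183), so the pair is consistent; merging gives x ≡ 7418 (mod 8470), where 8470 = lcm(4235, 22).
The solution is unique modulo lcm(847, 605, 22) = 8470.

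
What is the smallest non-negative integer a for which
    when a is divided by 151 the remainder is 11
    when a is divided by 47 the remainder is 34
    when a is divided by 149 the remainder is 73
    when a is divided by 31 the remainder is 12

20028802

The moduli are pairwise coprime; N = 151·47·149·31 = 32781043.
N/151 = 217093; 217093 ≡ 106 (mod 151); 106·104 ≡ 1, so inverse 104.
N/47 = 697469; 697469 ≡ 36 (mod 47); 36·17 ≡ 1, so inverse 17.
N/149 = 220007; 220007 ≡ 83 (mod 149); 83·79 ≡ 1, so inverse 79.
N/31 = 1057453; 1057453 ≡ 12 (mod 31); 12·13 ≡ 1, so inverse 13.
a ≡ 11·217093·104 + 34·697469·17 + 73·220007·79 + 12·1057453·13 = 2085234511.
2085234511 mod 32781043 = 20028802.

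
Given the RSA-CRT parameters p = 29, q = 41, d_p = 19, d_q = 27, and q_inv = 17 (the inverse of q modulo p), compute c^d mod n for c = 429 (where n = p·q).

257

m₁ = c^(d_p) mod p: c ≡ 23 (mod 29), and 23^19 mod 29 = 25.
m₂ = c^(d_q) mod q: c ≡ 19 (mod 41), and 19^27 mod 41 = 11.
h = q_inv·(m₁ − m₂) mod p = 17·(25 − 11) mod 29 = 6.
m = m₂ + h·q = 11 + 6·41 = 257.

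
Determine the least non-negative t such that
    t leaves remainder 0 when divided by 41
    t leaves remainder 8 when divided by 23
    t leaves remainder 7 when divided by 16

3895

The moduli are pairwise coprime; N = 41·23·16 = 15088.
N/41 = 368; 368 ≡ 40 (mod 41); 40·40 ≡ 1, so inverse 40.
N/23 = 656; 656 ≡ 12 (mod 23); 12·2 ≡ 1, so inverse 2.
N/16 = 943; 943 ≡ 15 (mod 16); 15·15 ≡ 1, so inverse 15.
t ≡ 0·368·40 + 8·656·2 + 7·943·15 = 109511.
109511 mod 15088 = 3895.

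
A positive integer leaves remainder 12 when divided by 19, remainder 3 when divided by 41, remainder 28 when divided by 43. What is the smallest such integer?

Combine the congruences pairwise.
From n ≡ 12 (mod 19) write n = 12 + 19t. Substituting into n ≡ 3 (mod 41) gives 19t ≡ 32 (mod 41), and since 19⁻¹ ≡ 13 (mod 41), t ≡ 6. Hence n ≡ 12 + 19·6 = 126 (mod 779).
From n ≡ 126 (mod 779) write n = 126 + 779t. Substituting into n ≡ 28 (mod 43) gives 779t ≡ 31 (mod 43), and since 5⁻¹ ≡ 26 (mod 43), t ≡ 32. Hence n ≡ 126 + 779·32 = 25054 (mod 33497).

25054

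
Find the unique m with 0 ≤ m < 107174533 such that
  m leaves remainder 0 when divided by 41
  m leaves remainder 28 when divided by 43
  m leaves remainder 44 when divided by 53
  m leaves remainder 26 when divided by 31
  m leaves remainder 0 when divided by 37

67887267

From m ≡ 0 (mod 41) write m = 0 + 41t. Substituting into m ≡ 28 (mod 43) gives 41t ≡ 28 (mod 43), and since 41⁻¹ ≡ 21 (mod 43), t ≡ 29. Hence m ≡ 0 + 41·29 = 1189 (mod 1763).
From m ≡ 1189 (mod 1763) write m = 1189 + 1763t. Substituting into m ≡ 44 (mod 53) gives 1763t ≡ 21 (mod 53), and since 14⁻¹ ≡ 19 (mod 53), t ≡ 28. Hence m ≡ 1189 + 1763·28 = 50553 (mod 93439).
From m ≡ 50553 (mod 93439) write m = 50553 + 93439t. Substituting into m ≡ 26 (mod 31) gives 93439t ≡ 3 (mod 31), and since 5⁻¹ ≡ 25 (mod 31), t ≡ 13. Hence m ≡ 50553 + 93439·13 = 1265260 (mod 2896609).
From m ≡ 1265260 (mod 2896609) write m = 1265260 + 2896609t. Substituting into m ≡ 0 (mod 37) gives 2896609t ≡ 29 (mod 37), and since 27⁻¹ ≡ 11 (mod 37), t ≡ 23. Hence m ≡ 1265260 + 2896609·23 = 67887267 (mod 107174533).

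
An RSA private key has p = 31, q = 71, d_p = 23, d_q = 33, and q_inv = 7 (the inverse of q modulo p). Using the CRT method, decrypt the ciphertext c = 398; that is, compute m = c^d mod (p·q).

2083

m₁ = c^(d_p) mod p: c ≡ 26 (mod 31), and 26^23 mod 31 = 6.
m₂ = c^(d_q) mod q: c ≡ 43 (mod 71), and 43^33 mod 71 = 24.
h = q_inv·(m₁ − m₂) mod p = 7·(6 − 24) mod 31 = 29.
m = m₂ + h·q = 24 + 29·71 = 2083.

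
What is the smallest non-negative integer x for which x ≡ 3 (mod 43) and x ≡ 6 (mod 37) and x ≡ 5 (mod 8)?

The moduli are pairwise coprime; N = 43·37·8 = 12728.
N/43 = 296; 296 ≡ 38 (mod 43); 38·17 ≡ 1, so inverse 17.
N/37 = 344; 344 ≡ 11 (mod 37); 11·27 ≡ 1, so inverse 27.
N/8 = 1591; 1591 ≡ 7 (mod 8); 7·7 ≡ 1, so inverse 7.
x ≡ 3·296·17 + 6·344·27 + 5·1591·7 = 126509.
126509 mod 12728 = 11957.

11957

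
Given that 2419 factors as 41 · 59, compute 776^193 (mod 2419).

1924

Mod 41: 776 ≡ 38; by Fermat, exponent reduces to 193 mod 40 = 33; 38^33 ≡ 38 (mod 41).
Mod 59: 776 ≡ 9; by Fermat, exponent reduces to 193 mod 58 = 19; 9^19 ≡ 36 (mod 59).
Combine by CRT: x ≡ 38 (mod 41), x ≡ 36 (mod 59) ⇒ x ≡ 1924 (mod 2419).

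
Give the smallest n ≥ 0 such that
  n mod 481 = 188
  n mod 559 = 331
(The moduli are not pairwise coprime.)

16542

gcd(481, 559) = 13 and 13 | (331 − 188), so the pair is consistent; merging gives n ≡ 16542 (mod 20683), where 20683 = lcm(481, 559).
The solution is unique modulo lcm(481, 559) = 20683.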